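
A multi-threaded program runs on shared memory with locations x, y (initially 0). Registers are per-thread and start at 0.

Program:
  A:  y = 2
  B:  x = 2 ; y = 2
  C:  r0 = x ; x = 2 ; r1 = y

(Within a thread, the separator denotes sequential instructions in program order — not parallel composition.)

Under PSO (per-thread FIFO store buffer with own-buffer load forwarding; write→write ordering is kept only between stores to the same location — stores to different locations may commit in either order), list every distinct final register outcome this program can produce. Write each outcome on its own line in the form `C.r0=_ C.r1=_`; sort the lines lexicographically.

C.r0=0 C.r1=0
C.r0=0 C.r1=2
C.r0=2 C.r1=0
C.r0=2 C.r1=2

outcome vector order: (C.r0,C.r1)
|PSO outcomes| = 4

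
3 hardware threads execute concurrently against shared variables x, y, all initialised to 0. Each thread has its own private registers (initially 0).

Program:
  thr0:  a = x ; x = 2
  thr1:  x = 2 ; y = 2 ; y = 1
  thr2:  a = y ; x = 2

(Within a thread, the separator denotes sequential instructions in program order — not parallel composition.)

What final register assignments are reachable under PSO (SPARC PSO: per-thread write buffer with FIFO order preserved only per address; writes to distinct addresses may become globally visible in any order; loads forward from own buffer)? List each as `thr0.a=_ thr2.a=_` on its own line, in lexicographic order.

thr0.a=0 thr2.a=0
thr0.a=0 thr2.a=1
thr0.a=0 thr2.a=2
thr0.a=2 thr2.a=0
thr0.a=2 thr2.a=1
thr0.a=2 thr2.a=2

outcome vector order: (thr0.a,thr2.a)
|PSO outcomes| = 6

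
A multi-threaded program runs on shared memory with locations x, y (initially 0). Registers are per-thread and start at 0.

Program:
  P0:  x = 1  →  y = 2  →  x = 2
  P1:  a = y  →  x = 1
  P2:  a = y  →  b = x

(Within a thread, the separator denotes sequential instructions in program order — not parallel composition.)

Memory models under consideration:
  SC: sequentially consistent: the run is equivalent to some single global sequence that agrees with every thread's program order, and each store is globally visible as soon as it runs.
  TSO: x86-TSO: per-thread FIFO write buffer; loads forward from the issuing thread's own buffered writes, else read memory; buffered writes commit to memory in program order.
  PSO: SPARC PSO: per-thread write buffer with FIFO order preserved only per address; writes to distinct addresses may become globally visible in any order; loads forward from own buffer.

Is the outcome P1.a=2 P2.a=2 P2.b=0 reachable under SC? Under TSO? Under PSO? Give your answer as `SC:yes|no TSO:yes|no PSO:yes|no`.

SC:no TSO:no PSO:yes

outcome vector order: (P1.a,P2.a,P2.b)
[SC] allowed = {0/0/0, 0/0/1, 0/0/2, 0/2/1, 0/2/2, 2/0/0, 2/0/1, 2/0/2, 2/2/1, 2/2/2}
[TSO] allowed = {0/0/0, 0/0/1, 0/0/2, 0/2/1, 0/2/2, 2/0/0, 2/0/1, 2/0/2, 2/2/1, 2/2/2}
[PSO] allowed = {0/0/0, 0/0/1, 0/0/2, 0/2/0, 0/2/1, 0/2/2, 2/0/0, 2/0/1, 2/0/2, 2/2/0, 2/2/1, 2/2/2}
target 2/2/0 ∈ {PSO}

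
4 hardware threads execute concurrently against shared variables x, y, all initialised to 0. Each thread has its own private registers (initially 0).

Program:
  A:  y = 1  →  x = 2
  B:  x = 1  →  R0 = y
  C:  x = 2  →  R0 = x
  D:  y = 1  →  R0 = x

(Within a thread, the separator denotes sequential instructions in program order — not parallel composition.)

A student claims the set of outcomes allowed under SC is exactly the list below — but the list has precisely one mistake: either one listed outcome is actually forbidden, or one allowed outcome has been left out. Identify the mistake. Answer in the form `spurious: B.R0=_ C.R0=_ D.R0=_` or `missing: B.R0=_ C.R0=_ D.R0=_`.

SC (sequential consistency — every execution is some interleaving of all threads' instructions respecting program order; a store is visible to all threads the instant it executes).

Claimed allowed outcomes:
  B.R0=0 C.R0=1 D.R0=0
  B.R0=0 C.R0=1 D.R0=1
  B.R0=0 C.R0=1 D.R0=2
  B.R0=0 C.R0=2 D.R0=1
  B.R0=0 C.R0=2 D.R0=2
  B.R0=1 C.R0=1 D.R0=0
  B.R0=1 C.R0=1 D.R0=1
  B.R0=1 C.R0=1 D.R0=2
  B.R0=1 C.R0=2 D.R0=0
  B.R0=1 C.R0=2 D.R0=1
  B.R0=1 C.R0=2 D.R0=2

spurious: B.R0=0 C.R0=1 D.R0=0

outcome vector order: (B.R0,C.R0,D.R0)
under SC → (0,1,1), (0,1,2), (0,2,1), (0,2,2), (1,1,0), (1,1,1), (1,1,2), (1,2,0), (1,2,1), (1,2,2)
claimed∖SC = {(0,1,0)}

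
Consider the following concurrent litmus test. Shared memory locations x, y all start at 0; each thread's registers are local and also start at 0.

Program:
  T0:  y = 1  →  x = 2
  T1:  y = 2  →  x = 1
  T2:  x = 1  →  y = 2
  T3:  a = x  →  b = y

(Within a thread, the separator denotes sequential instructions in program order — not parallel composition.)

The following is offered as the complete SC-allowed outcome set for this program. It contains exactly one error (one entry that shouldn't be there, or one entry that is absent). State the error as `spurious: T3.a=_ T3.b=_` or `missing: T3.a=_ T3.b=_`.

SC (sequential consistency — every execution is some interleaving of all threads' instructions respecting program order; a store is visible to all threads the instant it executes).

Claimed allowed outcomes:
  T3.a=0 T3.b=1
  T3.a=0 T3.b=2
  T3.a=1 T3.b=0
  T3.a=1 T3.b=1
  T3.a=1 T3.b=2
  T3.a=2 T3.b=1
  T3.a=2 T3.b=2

missing: T3.a=0 T3.b=0

outcome vector order: (T3.a,T3.b)
SC: 8 outcomes — {(0,0), (0,1), (0,2), (1,0), (1,1), (1,2), (2,1), (2,2)}
SC∖claimed = {(0,0)}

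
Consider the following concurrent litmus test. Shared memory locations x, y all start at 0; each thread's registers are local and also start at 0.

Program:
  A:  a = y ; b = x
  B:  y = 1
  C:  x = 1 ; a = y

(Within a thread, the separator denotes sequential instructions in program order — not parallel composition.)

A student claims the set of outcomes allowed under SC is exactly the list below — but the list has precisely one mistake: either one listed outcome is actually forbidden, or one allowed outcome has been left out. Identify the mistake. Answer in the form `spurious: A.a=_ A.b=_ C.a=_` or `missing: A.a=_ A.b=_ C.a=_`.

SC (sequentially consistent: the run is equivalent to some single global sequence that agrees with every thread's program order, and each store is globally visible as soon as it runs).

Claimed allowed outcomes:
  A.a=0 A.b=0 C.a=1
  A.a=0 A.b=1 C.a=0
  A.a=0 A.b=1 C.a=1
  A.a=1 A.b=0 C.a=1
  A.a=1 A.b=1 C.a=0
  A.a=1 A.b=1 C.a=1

missing: A.a=0 A.b=0 C.a=0

outcome vector order: (A.a,A.b,C.a)
SC (7): 000 001 010 011 101 110 111
SC∖claimed = {000}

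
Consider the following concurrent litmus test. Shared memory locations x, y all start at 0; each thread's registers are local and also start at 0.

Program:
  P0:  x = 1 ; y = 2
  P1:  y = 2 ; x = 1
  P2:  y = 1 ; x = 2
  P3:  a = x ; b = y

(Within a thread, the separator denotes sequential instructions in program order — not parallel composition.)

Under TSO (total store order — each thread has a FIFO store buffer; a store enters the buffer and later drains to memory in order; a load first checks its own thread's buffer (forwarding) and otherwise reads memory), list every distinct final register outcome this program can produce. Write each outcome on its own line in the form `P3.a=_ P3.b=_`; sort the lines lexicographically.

P3.a=0 P3.b=0
P3.a=0 P3.b=1
P3.a=0 P3.b=2
P3.a=1 P3.b=0
P3.a=1 P3.b=1
P3.a=1 P3.b=2
P3.a=2 P3.b=1
P3.a=2 P3.b=2

outcome vector order: (P3.a,P3.b)
|TSO outcomes| = 8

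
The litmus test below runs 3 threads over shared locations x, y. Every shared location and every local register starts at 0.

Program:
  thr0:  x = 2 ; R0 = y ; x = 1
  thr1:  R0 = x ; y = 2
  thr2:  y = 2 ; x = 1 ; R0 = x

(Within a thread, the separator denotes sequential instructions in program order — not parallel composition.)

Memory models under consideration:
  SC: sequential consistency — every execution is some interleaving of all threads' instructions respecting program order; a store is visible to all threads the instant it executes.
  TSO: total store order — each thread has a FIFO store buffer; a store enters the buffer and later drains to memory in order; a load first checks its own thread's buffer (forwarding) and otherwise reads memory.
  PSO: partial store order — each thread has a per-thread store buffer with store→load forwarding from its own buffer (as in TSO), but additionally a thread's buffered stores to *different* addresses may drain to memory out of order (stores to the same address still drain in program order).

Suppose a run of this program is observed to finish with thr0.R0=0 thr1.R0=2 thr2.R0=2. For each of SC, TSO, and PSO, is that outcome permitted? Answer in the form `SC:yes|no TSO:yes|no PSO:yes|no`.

SC:no TSO:yes PSO:yes

outcome vector order: (thr0.R0,thr1.R0,thr2.R0)
SC (9): 0/0/1; 0/1/1; 0/2/1; 2/0/1; 2/0/2; 2/1/1; 2/1/2; 2/2/1; 2/2/2
TSO (12): 0/0/1; 0/0/2; 0/1/1; 0/1/2; 0/2/1; 0/2/2; 2/0/1; 2/0/2; 2/1/1; 2/1/2; 2/2/1; 2/2/2
PSO (12): 0/0/1; 0/0/2; 0/1/1; 0/1/2; 0/2/1; 0/2/2; 2/0/1; 2/0/2; 2/1/1; 2/1/2; 2/2/1; 2/2/2
target 0/2/2 ∈ {TSO,PSO}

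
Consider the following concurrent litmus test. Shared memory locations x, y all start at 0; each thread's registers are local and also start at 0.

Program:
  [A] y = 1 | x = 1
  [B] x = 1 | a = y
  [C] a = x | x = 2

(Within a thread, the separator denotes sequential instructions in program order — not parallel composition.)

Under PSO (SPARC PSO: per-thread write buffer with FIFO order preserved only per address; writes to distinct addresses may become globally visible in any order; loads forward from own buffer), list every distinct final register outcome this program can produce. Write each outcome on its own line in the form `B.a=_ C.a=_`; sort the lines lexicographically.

B.a=0 C.a=0
B.a=0 C.a=1
B.a=1 C.a=0
B.a=1 C.a=1

outcome vector order: (B.a,C.a)
|PSO outcomes| = 4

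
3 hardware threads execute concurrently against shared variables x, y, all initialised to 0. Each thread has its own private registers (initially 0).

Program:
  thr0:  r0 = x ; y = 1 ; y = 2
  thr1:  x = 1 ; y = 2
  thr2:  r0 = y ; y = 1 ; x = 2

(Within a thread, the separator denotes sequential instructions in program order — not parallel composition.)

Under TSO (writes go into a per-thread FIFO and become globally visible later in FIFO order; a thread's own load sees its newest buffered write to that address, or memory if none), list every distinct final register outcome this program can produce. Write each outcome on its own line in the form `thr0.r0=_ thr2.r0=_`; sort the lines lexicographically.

thr0.r0=0 thr2.r0=0
thr0.r0=0 thr2.r0=1
thr0.r0=0 thr2.r0=2
thr0.r0=1 thr2.r0=0
thr0.r0=1 thr2.r0=1
thr0.r0=1 thr2.r0=2
thr0.r0=2 thr2.r0=0
thr0.r0=2 thr2.r0=2

outcome vector order: (thr0.r0,thr2.r0)
|TSO outcomes| = 8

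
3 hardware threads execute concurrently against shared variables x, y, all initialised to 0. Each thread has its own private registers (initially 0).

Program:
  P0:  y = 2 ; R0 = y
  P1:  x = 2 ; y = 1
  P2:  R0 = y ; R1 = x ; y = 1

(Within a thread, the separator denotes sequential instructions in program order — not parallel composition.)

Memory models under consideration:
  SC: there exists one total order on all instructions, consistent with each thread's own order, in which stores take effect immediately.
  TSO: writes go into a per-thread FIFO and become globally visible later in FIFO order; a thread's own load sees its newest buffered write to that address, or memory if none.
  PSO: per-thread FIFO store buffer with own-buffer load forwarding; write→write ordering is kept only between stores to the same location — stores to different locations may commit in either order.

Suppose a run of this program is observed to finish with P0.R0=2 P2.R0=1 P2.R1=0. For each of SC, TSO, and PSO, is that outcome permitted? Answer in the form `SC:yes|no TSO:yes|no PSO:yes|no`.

SC:no TSO:no PSO:yes

outcome vector order: (P0.R0,P2.R0,P2.R1)
under SC → 100; 102; 112; 120; 122; 200; 202; 212; 220; 222
under TSO → 100; 102; 112; 120; 122; 200; 202; 212; 220; 222
under PSO → 100; 102; 110; 112; 120; 122; 200; 202; 210; 212; 220; 222
target 210 ∈ {PSO}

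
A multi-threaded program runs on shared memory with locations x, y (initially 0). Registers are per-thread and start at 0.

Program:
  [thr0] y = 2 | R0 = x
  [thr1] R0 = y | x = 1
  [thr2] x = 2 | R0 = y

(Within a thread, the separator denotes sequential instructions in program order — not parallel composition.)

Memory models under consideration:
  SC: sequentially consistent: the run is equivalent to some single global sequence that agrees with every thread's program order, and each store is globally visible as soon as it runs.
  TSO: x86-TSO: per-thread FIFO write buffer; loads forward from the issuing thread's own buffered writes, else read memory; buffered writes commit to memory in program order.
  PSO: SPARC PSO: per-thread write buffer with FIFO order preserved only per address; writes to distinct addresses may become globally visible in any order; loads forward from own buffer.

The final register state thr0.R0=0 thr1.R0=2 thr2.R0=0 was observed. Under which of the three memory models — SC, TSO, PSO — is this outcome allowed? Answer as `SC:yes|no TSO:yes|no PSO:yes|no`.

outcome vector order: (thr0.R0,thr1.R0,thr2.R0)
SC (10): (0,0,2), (0,2,2), (1,0,0), (1,0,2), (1,2,0), (1,2,2), (2,0,0), (2,0,2), (2,2,0), (2,2,2)
TSO (12): (0,0,0), (0,0,2), (0,2,0), (0,2,2), (1,0,0), (1,0,2), (1,2,0), (1,2,2), (2,0,0), (2,0,2), (2,2,0), (2,2,2)
PSO (12): (0,0,0), (0,0,2), (0,2,0), (0,2,2), (1,0,0), (1,0,2), (1,2,0), (1,2,2), (2,0,0), (2,0,2), (2,2,0), (2,2,2)
target (0,2,0) ∈ {TSO,PSO}

SC:no TSO:yes PSO:yes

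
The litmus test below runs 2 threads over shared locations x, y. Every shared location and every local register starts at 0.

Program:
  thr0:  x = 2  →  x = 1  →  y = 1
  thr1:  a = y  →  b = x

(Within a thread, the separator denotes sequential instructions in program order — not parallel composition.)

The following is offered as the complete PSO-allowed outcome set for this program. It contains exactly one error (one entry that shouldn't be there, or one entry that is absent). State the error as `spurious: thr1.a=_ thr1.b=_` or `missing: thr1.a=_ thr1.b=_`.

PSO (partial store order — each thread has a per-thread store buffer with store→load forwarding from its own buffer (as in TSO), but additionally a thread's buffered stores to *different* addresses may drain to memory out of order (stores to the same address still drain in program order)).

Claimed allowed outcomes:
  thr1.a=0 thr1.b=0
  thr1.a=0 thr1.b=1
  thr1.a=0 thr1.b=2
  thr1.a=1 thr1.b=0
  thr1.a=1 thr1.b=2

outcome vector order: (thr1.a,thr1.b)
[PSO] allowed = {0/0, 0/1, 0/2, 1/0, 1/1, 1/2}
PSO∖claimed = {1/1}

missing: thr1.a=1 thr1.b=1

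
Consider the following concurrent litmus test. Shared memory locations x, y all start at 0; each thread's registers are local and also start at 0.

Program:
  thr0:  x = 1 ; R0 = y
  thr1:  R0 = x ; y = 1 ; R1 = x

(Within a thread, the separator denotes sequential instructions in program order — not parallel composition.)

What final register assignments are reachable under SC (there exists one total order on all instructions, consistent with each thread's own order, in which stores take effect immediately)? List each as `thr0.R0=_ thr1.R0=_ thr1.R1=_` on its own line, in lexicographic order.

outcome vector order: (thr0.R0,thr1.R0,thr1.R1)
|SC outcomes| = 5

thr0.R0=0 thr1.R0=0 thr1.R1=1
thr0.R0=0 thr1.R0=1 thr1.R1=1
thr0.R0=1 thr1.R0=0 thr1.R1=0
thr0.R0=1 thr1.R0=0 thr1.R1=1
thr0.R0=1 thr1.R0=1 thr1.R1=1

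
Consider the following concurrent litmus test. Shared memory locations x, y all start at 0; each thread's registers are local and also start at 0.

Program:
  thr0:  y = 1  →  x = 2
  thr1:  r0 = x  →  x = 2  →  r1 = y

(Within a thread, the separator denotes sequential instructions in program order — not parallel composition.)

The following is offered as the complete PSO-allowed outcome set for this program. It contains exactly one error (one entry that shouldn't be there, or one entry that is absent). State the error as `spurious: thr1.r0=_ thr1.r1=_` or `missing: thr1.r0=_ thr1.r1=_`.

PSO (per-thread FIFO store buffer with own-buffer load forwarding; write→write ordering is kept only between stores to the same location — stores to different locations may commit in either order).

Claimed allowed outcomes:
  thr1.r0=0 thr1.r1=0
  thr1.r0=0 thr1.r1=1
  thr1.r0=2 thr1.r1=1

missing: thr1.r0=2 thr1.r1=0

outcome vector order: (thr1.r0,thr1.r1)
[PSO] allowed = {(0,0), (0,1), (2,0), (2,1)}
PSO∖claimed = {(2,0)}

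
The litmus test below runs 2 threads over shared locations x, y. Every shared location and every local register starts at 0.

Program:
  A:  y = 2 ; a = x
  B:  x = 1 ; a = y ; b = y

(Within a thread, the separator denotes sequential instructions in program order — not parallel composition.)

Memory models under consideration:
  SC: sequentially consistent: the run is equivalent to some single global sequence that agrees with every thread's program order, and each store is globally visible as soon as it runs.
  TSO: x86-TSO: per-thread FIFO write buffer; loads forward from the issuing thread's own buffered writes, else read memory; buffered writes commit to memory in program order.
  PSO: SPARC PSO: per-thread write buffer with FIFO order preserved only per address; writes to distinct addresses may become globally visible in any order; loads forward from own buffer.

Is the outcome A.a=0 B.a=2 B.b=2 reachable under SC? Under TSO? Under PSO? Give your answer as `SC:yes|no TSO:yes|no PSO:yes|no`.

outcome vector order: (A.a,B.a,B.b)
SC: 4 outcomes — {(0,2,2), (1,0,0), (1,0,2), (1,2,2)}
TSO: 6 outcomes — {(0,0,0), (0,0,2), (0,2,2), (1,0,0), (1,0,2), (1,2,2)}
PSO: 6 outcomes — {(0,0,0), (0,0,2), (0,2,2), (1,0,0), (1,0,2), (1,2,2)}
target (0,2,2) ∈ {SC,TSO,PSO}

SC:yes TSO:yes PSO:yes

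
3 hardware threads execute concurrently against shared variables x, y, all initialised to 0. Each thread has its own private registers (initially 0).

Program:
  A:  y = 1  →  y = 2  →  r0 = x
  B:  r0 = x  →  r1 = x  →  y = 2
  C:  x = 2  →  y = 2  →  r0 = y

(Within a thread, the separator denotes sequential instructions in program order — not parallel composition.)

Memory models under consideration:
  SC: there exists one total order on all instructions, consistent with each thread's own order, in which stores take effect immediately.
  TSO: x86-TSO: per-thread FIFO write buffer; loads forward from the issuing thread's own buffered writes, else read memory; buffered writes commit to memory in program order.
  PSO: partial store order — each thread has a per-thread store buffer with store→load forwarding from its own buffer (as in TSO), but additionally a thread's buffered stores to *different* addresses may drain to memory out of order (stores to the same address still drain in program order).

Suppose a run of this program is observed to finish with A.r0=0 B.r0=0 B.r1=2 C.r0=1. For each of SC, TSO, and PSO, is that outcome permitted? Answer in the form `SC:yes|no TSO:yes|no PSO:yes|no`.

SC:no TSO:yes PSO:yes

outcome vector order: (A.r0,B.r0,B.r1,C.r0)
under SC → 0/0/0/2, 0/0/2/2, 0/2/2/2, 2/0/0/1, 2/0/0/2, 2/0/2/1, 2/0/2/2, 2/2/2/1, 2/2/2/2
under TSO → 0/0/0/1, 0/0/0/2, 0/0/2/1, 0/0/2/2, 0/2/2/1, 0/2/2/2, 2/0/0/1, 2/0/0/2, 2/0/2/1, 2/0/2/2, 2/2/2/1, 2/2/2/2
under PSO → 0/0/0/1, 0/0/0/2, 0/0/2/1, 0/0/2/2, 0/2/2/1, 0/2/2/2, 2/0/0/1, 2/0/0/2, 2/0/2/1, 2/0/2/2, 2/2/2/1, 2/2/2/2
target 0/0/2/1 ∈ {TSO,PSO}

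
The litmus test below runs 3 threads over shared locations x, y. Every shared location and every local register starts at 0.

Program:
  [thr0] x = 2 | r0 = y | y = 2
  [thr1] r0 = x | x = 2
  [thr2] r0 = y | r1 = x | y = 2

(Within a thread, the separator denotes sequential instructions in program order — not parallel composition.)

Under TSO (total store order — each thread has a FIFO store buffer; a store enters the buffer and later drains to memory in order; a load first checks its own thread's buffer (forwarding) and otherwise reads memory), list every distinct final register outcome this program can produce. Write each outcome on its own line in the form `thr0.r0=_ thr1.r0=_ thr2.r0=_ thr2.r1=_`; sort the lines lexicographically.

outcome vector order: (thr0.r0,thr1.r0,thr2.r0,thr2.r1)
|TSO outcomes| = 10

thr0.r0=0 thr1.r0=0 thr2.r0=0 thr2.r1=0
thr0.r0=0 thr1.r0=0 thr2.r0=0 thr2.r1=2
thr0.r0=0 thr1.r0=0 thr2.r0=2 thr2.r1=2
thr0.r0=0 thr1.r0=2 thr2.r0=0 thr2.r1=0
thr0.r0=0 thr1.r0=2 thr2.r0=0 thr2.r1=2
thr0.r0=0 thr1.r0=2 thr2.r0=2 thr2.r1=2
thr0.r0=2 thr1.r0=0 thr2.r0=0 thr2.r1=0
thr0.r0=2 thr1.r0=0 thr2.r0=0 thr2.r1=2
thr0.r0=2 thr1.r0=2 thr2.r0=0 thr2.r1=0
thr0.r0=2 thr1.r0=2 thr2.r0=0 thr2.r1=2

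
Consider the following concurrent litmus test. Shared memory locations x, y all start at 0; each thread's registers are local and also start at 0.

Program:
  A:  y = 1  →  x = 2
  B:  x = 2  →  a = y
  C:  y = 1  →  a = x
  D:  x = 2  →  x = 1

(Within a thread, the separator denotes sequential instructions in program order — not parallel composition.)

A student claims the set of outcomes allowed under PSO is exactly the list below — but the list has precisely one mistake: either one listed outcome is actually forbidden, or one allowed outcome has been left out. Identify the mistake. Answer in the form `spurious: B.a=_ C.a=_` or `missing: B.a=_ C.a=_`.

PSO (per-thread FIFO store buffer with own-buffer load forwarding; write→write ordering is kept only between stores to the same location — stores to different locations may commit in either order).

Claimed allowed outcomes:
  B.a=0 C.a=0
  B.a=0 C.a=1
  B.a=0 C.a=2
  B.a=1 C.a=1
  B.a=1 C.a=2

outcome vector order: (B.a,C.a)
under PSO → (0,0), (0,1), (0,2), (1,0), (1,1), (1,2)
PSO∖claimed = {(1,0)}

missing: B.a=1 C.a=0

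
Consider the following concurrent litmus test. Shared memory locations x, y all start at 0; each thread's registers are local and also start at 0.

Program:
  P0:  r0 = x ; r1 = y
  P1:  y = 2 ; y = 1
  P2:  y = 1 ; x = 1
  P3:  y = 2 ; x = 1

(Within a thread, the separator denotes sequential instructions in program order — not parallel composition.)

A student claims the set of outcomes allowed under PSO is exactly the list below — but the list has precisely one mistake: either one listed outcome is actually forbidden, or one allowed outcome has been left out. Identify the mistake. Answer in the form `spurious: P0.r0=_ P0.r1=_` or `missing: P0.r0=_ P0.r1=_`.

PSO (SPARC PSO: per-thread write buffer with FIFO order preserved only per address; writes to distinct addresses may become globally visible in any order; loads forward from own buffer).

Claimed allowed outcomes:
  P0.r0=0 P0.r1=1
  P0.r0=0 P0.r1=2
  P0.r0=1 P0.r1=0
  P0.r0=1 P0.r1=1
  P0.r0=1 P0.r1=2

missing: P0.r0=0 P0.r1=0

outcome vector order: (P0.r0,P0.r1)
under PSO → (0,0) (0,1) (0,2) (1,0) (1,1) (1,2)
PSO∖claimed = {(0,0)}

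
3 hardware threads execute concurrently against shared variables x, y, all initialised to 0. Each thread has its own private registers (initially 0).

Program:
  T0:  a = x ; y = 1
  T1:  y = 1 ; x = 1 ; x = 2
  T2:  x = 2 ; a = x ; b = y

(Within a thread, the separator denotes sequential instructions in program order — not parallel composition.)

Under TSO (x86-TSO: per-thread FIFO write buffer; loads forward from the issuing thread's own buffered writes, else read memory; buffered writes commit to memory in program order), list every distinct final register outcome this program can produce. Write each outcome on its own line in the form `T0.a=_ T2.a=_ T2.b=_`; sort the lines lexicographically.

outcome vector order: (T0.a,T2.a,T2.b)
|TSO outcomes| = 9

T0.a=0 T2.a=1 T2.b=1
T0.a=0 T2.a=2 T2.b=0
T0.a=0 T2.a=2 T2.b=1
T0.a=1 T2.a=1 T2.b=1
T0.a=1 T2.a=2 T2.b=0
T0.a=1 T2.a=2 T2.b=1
T0.a=2 T2.a=1 T2.b=1
T0.a=2 T2.a=2 T2.b=0
T0.a=2 T2.a=2 T2.b=1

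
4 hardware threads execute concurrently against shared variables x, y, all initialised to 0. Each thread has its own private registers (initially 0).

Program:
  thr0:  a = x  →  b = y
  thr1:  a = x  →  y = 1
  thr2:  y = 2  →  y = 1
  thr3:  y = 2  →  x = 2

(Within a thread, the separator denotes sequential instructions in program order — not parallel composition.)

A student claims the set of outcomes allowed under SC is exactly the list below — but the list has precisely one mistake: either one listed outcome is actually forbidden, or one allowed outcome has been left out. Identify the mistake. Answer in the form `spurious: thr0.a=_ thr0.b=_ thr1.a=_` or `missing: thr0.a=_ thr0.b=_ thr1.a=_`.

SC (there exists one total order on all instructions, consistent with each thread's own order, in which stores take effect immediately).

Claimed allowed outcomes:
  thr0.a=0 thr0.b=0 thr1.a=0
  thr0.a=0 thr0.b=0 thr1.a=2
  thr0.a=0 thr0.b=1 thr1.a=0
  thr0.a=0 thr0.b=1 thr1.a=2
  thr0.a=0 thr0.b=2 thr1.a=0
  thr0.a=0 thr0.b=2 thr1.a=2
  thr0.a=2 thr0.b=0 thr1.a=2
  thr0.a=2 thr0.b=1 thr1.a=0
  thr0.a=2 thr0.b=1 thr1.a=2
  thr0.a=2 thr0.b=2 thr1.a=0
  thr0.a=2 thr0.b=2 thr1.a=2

outcome vector order: (thr0.a,thr0.b,thr1.a)
[SC] allowed = {<0 0 0> <0 0 2> <0 1 0> <0 1 2> <0 2 0> <0 2 2> <2 1 0> <2 1 2> <2 2 0> <2 2 2>}
claimed∖SC = {<2 0 2>}

spurious: thr0.a=2 thr0.b=0 thr1.a=2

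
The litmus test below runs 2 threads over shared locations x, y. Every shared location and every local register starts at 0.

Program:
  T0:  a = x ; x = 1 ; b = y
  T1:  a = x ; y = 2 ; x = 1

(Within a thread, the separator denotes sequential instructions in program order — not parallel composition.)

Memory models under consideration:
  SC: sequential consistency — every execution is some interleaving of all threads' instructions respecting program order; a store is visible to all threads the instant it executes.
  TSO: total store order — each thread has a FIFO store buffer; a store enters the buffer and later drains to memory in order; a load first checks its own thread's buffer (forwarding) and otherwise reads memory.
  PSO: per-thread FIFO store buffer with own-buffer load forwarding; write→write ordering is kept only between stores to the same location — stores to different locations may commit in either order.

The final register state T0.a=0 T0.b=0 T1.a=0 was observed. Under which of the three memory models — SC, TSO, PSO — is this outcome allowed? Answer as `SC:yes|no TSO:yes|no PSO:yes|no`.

SC:yes TSO:yes PSO:yes

outcome vector order: (T0.a,T0.b,T1.a)
under SC → 000, 001, 020, 021, 120
under TSO → 000, 001, 020, 021, 120
under PSO → 000, 001, 020, 021, 100, 120
target 000 ∈ {SC,TSO,PSO}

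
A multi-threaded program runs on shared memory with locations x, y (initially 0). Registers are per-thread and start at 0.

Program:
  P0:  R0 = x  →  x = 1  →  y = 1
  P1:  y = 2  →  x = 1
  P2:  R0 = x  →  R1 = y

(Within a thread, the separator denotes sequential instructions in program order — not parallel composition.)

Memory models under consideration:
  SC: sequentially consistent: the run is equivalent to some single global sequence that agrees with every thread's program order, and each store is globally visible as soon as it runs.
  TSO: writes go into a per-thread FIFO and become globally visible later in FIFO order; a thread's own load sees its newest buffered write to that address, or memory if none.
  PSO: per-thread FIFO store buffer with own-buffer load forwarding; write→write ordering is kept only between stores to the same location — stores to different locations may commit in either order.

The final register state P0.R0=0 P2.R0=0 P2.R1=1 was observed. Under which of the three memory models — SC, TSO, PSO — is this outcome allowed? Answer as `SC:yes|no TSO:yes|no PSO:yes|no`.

SC:yes TSO:yes PSO:yes

outcome vector order: (P0.R0,P2.R0,P2.R1)
under SC → (0,0,0) (0,0,1) (0,0,2) (0,1,0) (0,1,1) (0,1,2) (1,0,0) (1,0,1) (1,0,2) (1,1,1) (1,1,2)
under TSO → (0,0,0) (0,0,1) (0,0,2) (0,1,0) (0,1,1) (0,1,2) (1,0,0) (1,0,1) (1,0,2) (1,1,1) (1,1,2)
under PSO → (0,0,0) (0,0,1) (0,0,2) (0,1,0) (0,1,1) (0,1,2) (1,0,0) (1,0,1) (1,0,2) (1,1,0) (1,1,1) (1,1,2)
target (0,0,1) ∈ {SC,TSO,PSO}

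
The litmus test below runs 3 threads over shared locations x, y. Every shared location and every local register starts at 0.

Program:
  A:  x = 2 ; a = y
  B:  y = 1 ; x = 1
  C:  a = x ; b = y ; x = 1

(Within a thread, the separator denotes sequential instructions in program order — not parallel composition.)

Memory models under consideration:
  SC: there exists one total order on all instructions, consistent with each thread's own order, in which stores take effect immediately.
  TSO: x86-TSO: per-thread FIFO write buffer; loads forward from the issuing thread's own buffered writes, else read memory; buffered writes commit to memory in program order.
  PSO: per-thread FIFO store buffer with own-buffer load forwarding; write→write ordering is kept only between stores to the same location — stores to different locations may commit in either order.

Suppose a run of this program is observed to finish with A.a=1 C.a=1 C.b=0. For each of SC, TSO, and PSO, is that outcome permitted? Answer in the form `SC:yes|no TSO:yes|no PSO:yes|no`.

outcome vector order: (A.a,C.a,C.b)
[SC] allowed = {0/0/0, 0/0/1, 0/1/1, 0/2/0, 0/2/1, 1/0/0, 1/0/1, 1/1/1, 1/2/0, 1/2/1}
[TSO] allowed = {0/0/0, 0/0/1, 0/1/1, 0/2/0, 0/2/1, 1/0/0, 1/0/1, 1/1/1, 1/2/0, 1/2/1}
[PSO] allowed = {0/0/0, 0/0/1, 0/1/0, 0/1/1, 0/2/0, 0/2/1, 1/0/0, 1/0/1, 1/1/0, 1/1/1, 1/2/0, 1/2/1}
target 1/1/0 ∈ {PSO}

SC:no TSO:no PSO:yes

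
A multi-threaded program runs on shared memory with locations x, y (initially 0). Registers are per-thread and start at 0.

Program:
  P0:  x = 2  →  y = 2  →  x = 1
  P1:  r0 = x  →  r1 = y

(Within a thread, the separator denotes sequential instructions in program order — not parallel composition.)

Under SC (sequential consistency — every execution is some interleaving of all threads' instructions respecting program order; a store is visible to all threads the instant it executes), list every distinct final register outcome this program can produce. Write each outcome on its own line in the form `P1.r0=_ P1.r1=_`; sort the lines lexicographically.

outcome vector order: (P1.r0,P1.r1)
|SC outcomes| = 5

P1.r0=0 P1.r1=0
P1.r0=0 P1.r1=2
P1.r0=1 P1.r1=2
P1.r0=2 P1.r1=0
P1.r0=2 P1.r1=2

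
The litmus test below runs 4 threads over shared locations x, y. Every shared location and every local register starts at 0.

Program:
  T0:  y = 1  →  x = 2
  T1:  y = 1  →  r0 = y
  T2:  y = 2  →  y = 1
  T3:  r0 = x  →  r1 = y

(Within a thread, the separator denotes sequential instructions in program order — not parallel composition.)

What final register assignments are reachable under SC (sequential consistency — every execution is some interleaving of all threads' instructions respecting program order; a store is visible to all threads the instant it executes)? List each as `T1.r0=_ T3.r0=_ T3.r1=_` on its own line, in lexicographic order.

outcome vector order: (T1.r0,T3.r0,T3.r1)
|SC outcomes| = 10

T1.r0=1 T3.r0=0 T3.r1=0
T1.r0=1 T3.r0=0 T3.r1=1
T1.r0=1 T3.r0=0 T3.r1=2
T1.r0=1 T3.r0=2 T3.r1=1
T1.r0=1 T3.r0=2 T3.r1=2
T1.r0=2 T3.r0=0 T3.r1=0
T1.r0=2 T3.r0=0 T3.r1=1
T1.r0=2 T3.r0=0 T3.r1=2
T1.r0=2 T3.r0=2 T3.r1=1
T1.r0=2 T3.r0=2 T3.r1=2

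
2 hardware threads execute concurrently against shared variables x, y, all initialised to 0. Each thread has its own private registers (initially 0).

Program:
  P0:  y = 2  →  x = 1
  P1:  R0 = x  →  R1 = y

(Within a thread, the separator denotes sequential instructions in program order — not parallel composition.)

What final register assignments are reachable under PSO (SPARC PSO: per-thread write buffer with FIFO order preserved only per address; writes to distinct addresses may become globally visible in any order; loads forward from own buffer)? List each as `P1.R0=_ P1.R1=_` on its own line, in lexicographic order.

P1.R0=0 P1.R1=0
P1.R0=0 P1.R1=2
P1.R0=1 P1.R1=0
P1.R0=1 P1.R1=2

outcome vector order: (P1.R0,P1.R1)
|PSO outcomes| = 4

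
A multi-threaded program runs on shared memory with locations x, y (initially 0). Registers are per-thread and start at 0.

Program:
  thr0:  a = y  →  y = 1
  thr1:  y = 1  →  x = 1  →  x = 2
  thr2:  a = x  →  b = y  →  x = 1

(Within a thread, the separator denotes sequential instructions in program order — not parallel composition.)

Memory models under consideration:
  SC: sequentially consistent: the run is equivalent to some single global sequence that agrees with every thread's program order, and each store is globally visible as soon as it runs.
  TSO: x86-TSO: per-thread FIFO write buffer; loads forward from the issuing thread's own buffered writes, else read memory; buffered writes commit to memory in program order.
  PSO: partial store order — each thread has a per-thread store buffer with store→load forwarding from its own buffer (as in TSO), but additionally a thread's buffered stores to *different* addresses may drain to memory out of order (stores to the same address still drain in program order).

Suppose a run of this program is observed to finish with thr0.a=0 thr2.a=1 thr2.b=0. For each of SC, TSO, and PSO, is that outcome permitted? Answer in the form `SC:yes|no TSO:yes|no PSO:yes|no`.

SC:no TSO:no PSO:yes

outcome vector order: (thr0.a,thr2.a,thr2.b)
under SC → (0,0,0), (0,0,1), (0,1,1), (0,2,1), (1,0,0), (1,0,1), (1,1,1), (1,2,1)
under TSO → (0,0,0), (0,0,1), (0,1,1), (0,2,1), (1,0,0), (1,0,1), (1,1,1), (1,2,1)
under PSO → (0,0,0), (0,0,1), (0,1,0), (0,1,1), (0,2,0), (0,2,1), (1,0,0), (1,0,1), (1,1,0), (1,1,1), (1,2,0), (1,2,1)
target (0,1,0) ∈ {PSO}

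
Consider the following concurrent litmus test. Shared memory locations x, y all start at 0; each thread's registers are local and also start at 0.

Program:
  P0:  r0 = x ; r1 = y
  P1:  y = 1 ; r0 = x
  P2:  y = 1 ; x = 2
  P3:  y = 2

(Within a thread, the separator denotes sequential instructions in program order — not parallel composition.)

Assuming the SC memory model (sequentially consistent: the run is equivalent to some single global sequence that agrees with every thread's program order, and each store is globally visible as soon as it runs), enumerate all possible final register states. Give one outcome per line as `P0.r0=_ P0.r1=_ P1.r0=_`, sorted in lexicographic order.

P0.r0=0 P0.r1=0 P1.r0=0
P0.r0=0 P0.r1=0 P1.r0=2
P0.r0=0 P0.r1=1 P1.r0=0
P0.r0=0 P0.r1=1 P1.r0=2
P0.r0=0 P0.r1=2 P1.r0=0
P0.r0=0 P0.r1=2 P1.r0=2
P0.r0=2 P0.r1=1 P1.r0=0
P0.r0=2 P0.r1=1 P1.r0=2
P0.r0=2 P0.r1=2 P1.r0=0
P0.r0=2 P0.r1=2 P1.r0=2

outcome vector order: (P0.r0,P0.r1,P1.r0)
|SC outcomes| = 10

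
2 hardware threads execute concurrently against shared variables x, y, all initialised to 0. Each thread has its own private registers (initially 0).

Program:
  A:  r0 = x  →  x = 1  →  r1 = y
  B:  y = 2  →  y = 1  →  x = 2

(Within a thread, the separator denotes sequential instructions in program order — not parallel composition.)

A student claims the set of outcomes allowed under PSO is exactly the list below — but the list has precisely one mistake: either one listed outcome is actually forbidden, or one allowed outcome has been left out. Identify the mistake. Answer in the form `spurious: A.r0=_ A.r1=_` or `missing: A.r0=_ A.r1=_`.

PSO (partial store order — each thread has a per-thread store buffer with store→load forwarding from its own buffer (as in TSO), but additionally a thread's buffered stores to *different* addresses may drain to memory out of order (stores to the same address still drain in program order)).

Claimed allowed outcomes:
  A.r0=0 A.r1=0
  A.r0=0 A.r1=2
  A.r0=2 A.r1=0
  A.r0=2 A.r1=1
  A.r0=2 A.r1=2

outcome vector order: (A.r0,A.r1)
PSO (6): 0/0 0/1 0/2 2/0 2/1 2/2
PSO∖claimed = {0/1}

missing: A.r0=0 A.r1=1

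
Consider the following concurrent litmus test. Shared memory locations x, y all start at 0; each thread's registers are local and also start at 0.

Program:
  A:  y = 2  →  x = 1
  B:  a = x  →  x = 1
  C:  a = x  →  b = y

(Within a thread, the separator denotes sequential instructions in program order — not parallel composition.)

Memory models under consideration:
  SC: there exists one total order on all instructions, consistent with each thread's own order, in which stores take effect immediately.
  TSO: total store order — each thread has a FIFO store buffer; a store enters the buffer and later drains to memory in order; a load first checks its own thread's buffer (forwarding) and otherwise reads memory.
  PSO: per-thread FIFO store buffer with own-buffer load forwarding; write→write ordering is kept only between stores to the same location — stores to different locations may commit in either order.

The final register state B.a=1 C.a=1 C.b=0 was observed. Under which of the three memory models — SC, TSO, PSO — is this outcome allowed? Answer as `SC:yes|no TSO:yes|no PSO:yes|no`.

SC:no TSO:no PSO:yes

outcome vector order: (B.a,C.a,C.b)
SC: 7 outcomes — {(0,0,0); (0,0,2); (0,1,0); (0,1,2); (1,0,0); (1,0,2); (1,1,2)}
TSO: 7 outcomes — {(0,0,0); (0,0,2); (0,1,0); (0,1,2); (1,0,0); (1,0,2); (1,1,2)}
PSO: 8 outcomes — {(0,0,0); (0,0,2); (0,1,0); (0,1,2); (1,0,0); (1,0,2); (1,1,0); (1,1,2)}
target (1,1,0) ∈ {PSO}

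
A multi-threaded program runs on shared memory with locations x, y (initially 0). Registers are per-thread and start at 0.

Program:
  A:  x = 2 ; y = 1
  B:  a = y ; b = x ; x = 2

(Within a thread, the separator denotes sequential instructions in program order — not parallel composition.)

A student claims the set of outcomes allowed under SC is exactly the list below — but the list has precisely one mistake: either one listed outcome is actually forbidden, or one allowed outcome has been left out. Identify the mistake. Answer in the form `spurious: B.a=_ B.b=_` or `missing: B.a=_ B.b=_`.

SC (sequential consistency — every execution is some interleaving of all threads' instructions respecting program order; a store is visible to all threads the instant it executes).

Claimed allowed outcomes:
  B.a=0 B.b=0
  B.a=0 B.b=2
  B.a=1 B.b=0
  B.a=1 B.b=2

outcome vector order: (B.a,B.b)
[SC] allowed = {0/0; 0/2; 1/2}
claimed∖SC = {1/0}

spurious: B.a=1 B.b=0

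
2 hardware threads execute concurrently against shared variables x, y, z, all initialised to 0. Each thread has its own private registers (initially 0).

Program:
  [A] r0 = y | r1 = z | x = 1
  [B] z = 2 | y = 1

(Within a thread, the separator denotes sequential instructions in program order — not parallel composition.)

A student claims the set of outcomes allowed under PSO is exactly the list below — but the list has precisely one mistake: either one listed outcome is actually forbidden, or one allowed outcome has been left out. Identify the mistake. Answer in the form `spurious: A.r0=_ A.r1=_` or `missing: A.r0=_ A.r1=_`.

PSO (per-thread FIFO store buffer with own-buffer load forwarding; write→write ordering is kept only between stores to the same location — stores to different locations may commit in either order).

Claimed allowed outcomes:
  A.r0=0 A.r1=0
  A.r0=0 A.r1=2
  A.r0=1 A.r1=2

outcome vector order: (A.r0,A.r1)
PSO: 4 outcomes — {(0,0); (0,2); (1,0); (1,2)}
PSO∖claimed = {(1,0)}

missing: A.r0=1 A.r1=0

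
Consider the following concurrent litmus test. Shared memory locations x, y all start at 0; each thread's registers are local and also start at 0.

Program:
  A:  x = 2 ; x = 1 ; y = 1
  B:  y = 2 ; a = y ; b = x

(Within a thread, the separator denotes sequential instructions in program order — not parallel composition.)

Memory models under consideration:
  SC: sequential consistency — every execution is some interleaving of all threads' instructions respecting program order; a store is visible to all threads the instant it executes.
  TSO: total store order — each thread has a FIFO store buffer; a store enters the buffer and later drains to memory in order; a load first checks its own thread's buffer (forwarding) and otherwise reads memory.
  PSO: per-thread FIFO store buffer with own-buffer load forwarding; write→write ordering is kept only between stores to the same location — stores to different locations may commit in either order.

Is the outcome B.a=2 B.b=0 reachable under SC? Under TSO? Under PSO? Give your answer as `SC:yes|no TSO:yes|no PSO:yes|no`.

SC:yes TSO:yes PSO:yes

outcome vector order: (B.a,B.b)
under SC → (1,1), (2,0), (2,1), (2,2)
under TSO → (1,1), (2,0), (2,1), (2,2)
under PSO → (1,0), (1,1), (1,2), (2,0), (2,1), (2,2)
target (2,0) ∈ {SC,TSO,PSO}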